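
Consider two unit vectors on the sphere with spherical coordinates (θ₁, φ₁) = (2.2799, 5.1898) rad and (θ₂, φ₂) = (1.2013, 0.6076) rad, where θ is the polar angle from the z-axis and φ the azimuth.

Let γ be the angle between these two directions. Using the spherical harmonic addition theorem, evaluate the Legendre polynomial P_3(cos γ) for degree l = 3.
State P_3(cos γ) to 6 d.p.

0.403113

Expand P_3 via completeness: Σ_{m} conj(Y_{3,m}) at Ω₁ times Y_{3,m} at Ω₂ —
  m=-3: (-0.180642, 0.025192) × (-0.084359, -0.327635) = (0.023492, 0.057059)  (running Σ = (0.023492, 0.057059))
  m=-2: (0.221459, 0.312862) × (0.111738, -0.300869) = (0.118875, -0.031672)  (running Σ = (0.142368, 0.025388))
  m=-1: (0.126225, -0.243995) × (-0.086073, 0.059851) = (0.003739, 0.028556)  (running Σ = (0.146107, 0.053944))
  m=0: (0.213834, -0.000000) × (-0.316425, 0.000000) = (-0.067662, 0.000000)  (running Σ = (0.078444, 0.053944))
  m=1: (-0.126225, -0.243995) × (0.086073, 0.059851) = (0.003739, -0.028556)  (running Σ = (0.082183, 0.025388))
  m=2: (0.221459, -0.312862) × (0.111738, 0.300869) = (0.118875, 0.031672)  (running Σ = (0.201059, 0.057059))
  m=3: (0.180642, 0.025192) × (0.084359, -0.327635) = (0.023492, -0.057059)  (running Σ = (0.224551, 0.000000))
Σ over m = (0.224551, 0.000000); ×(4π/7) → (0.403113, 0.000000). Real part: 0.403113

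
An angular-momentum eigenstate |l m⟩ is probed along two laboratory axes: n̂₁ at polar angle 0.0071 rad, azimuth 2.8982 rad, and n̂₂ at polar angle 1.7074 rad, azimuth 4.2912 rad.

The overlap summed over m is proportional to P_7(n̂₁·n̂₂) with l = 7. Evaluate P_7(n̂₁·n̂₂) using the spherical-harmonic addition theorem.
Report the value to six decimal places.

Summing Y*_{l m}(θ₁,φ₁)·Y_{l m}(θ₂,φ₂) over m ∈ [−7, 7]; prefactor 4π/(2·7+1) = 0.837758:
  term(m=-7) = (-0.000000, 0.000000)   from Y*(Ω₁)=(0.000000, 0.000000), Y(Ω₂)=(0.089951, 0.459609)
  term(m=-6) = (0.000000, 0.000000)   from Y*(Ω₁)=(0.000000, -0.000000), Y(Ω₂)=(-0.196815, 0.138868)
  term(m=-5) = (-0.000000, 0.000000)   from Y*(Ω₁)=(-0.000000, 0.000000), Y(Ω₂)=(0.228585, 0.135518)
  term(m=-4) = (0.000000, 0.000000)   from Y*(Ω₁)=(0.000000, -0.000000), Y(Ω₂)=(-0.030200, 0.263862)
  term(m=-3) = (-0.000000, 0.000001)   from Y*(Ω₁)=(-0.000002, 0.000002), Y(Ω₂)=(0.187146, -0.059377)
  term(m=-2) = (0.000097, 0.000036)   from Y*(Ω₁)=(0.000335, -0.000177), Y(Ω₂)=(0.181095, 0.203005)
  term(m=-1) = (-0.000865, 0.004814)   from Y*(Ω₁)=(-0.028159, 0.006992), Y(Ω₂)=(0.068920, -0.153840)
  term(m=+0) = (0.298417, 0.000000)   from Y*(Ω₁)=(1.091778, -0.000000), Y(Ω₂)=(0.273332, 0.000000)
  term(m=+1) = (-0.000865, -0.004814)   from Y*(Ω₁)=(0.028159, 0.006992), Y(Ω₂)=(-0.068920, -0.153840)
  term(m=+2) = (0.000097, -0.000036)   from Y*(Ω₁)=(0.000335, 0.000177), Y(Ω₂)=(0.181095, -0.203005)
  term(m=+3) = (-0.000000, -0.000001)   from Y*(Ω₁)=(0.000002, 0.000002), Y(Ω₂)=(-0.187146, -0.059377)
  term(m=+4) = (0.000000, -0.000000)   from Y*(Ω₁)=(0.000000, 0.000000), Y(Ω₂)=(-0.030200, -0.263862)
  term(m=+5) = (-0.000000, -0.000000)   from Y*(Ω₁)=(0.000000, 0.000000), Y(Ω₂)=(-0.228585, 0.135518)
  term(m=+6) = (0.000000, -0.000000)   from Y*(Ω₁)=(0.000000, 0.000000), Y(Ω₂)=(-0.196815, -0.138868)
  term(m=+7) = (-0.000000, -0.000000)   from Y*(Ω₁)=(-0.000000, 0.000000), Y(Ω₂)=(-0.089951, 0.459609)
Accumulated sum (0.296880, 0.000000); after 4π/(2l+1) scaling, (0.248713, 0.000000) ⇒ P_7 = 0.248713

0.248713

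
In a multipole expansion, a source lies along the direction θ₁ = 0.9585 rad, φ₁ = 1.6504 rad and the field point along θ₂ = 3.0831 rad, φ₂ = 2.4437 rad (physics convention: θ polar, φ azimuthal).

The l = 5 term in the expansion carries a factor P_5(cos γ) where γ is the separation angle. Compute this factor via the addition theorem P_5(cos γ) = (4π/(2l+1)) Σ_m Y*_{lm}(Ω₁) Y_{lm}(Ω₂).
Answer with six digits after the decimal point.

Addition theorem: P_5(cos γ) = (4π/11) Σ_m Y*_{lm}(Ω₁) Y_{lm}(Ω₂), m = −5…5:
  term(m=-5) = -0.00000 + 0.00000j   from Y*(Ω₁)=-0.06602 + 0.15701j, Y(Ω₂)=0.00000 + 0.00000j
  term(m=-4) = 0.00001 - 0.00000j   from Y*(Ω₁)=0.35928 + 0.11843j, Y(Ω₂)=0.00002 - 0.00001j
  term(m=-3) = -0.00015 - 0.00014j   from Y*(Ω₁)=0.08848 - 0.36343j, Y(Ω₂)=0.00028 - 0.00048j
  term(m=-2) = -0.00000 - 0.00007j   from Y*(Ω₁)=0.00579 + 0.00093j, Y(Ω₂)=-0.00200 - 0.01133j
  term(m=-1) = -0.03628 + 0.03685j   from Y*(Ω₁)=0.02779 - 0.34831j, Y(Ω₂)=-0.11340 - 0.09511j
  term(m=+0) = 0.07653 + 0.00000j   from Y*(Ω₁)=-0.08394 + 0.00000j, Y(Ω₂)=-0.91174 + 0.00000j
  term(m=+1) = -0.03628 - 0.03685j   from Y*(Ω₁)=-0.02779 - 0.34831j, Y(Ω₂)=0.11340 - 0.09511j
  term(m=+2) = -0.00000 + 0.00007j   from Y*(Ω₁)=0.00579 - 0.00093j, Y(Ω₂)=-0.00200 + 0.01133j
  term(m=+3) = -0.00015 + 0.00014j   from Y*(Ω₁)=-0.08848 - 0.36343j, Y(Ω₂)=-0.00028 - 0.00048j
  term(m=+4) = 0.00001 + 0.00000j   from Y*(Ω₁)=0.35928 - 0.11843j, Y(Ω₂)=0.00002 + 0.00001j
  term(m=+5) = -0.00000 - 0.00000j   from Y*(Ω₁)=0.06602 + 0.15701j, Y(Ω₂)=-0.00000 + 0.00000j
Total Σ_m = 0.00369 - 0.00000j. Multiply by 1.142397: 0.00422 - 0.00000j. P_5(cos γ) = 0.004219

0.004219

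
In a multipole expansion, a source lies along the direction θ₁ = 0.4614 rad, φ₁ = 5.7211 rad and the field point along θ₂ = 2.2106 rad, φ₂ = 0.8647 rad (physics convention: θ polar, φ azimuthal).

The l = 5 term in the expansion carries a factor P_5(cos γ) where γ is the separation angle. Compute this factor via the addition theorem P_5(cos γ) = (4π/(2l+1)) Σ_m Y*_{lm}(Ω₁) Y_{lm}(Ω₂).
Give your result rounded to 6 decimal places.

Term-by-term m-sum for l=5 (normalisation 4π/11 = 1.142397):
  m=-5: Y*=(-0.007677, -0.002639)  Y=(-0.058467, 0.142688)  product (0.000825, -0.000941)
  m=-4: Y*=(-0.032366, -0.040226)  Y=(0.344807, -0.113198)  product (-0.015713, -0.010206)
  m=-3: Y*=(-0.021861, -0.188494)  Y=(-0.336716, -0.205282)  product (-0.031334, 0.067957)
  m=-2: Y*=(0.182583, -0.381255)  Y=(0.007134, 0.044600)  product (0.018306, 0.005423)
  m=-1: Y*=(0.395165, -0.248898)  Y=(-0.220417, 0.258474)  product (-0.022768, 0.157001)
  m=+0: Y*=(-0.065399, -0.000000)  Y=(0.135950, 0.000000)  product (-0.008891, -0.000000)
  m=+1: Y*=(-0.395165, -0.248898)  Y=(0.220417, 0.258474)  product (-0.022768, -0.157001)
  m=+2: Y*=(0.182583, 0.381255)  Y=(0.007134, -0.044600)  product (0.018306, -0.005423)
  m=+3: Y*=(0.021861, -0.188494)  Y=(0.336716, -0.205282)  product (-0.031334, -0.067957)
  m=+4: Y*=(-0.032366, 0.040226)  Y=(0.344807, 0.113198)  product (-0.015713, 0.010206)
  m=+5: Y*=(0.007677, -0.002639)  Y=(0.058467, 0.142688)  product (0.000825, 0.000941)
Accumulated sum (-0.110257, -0.000000); after 4π/(2l+1) scaling, (-0.125957, -0.000000) ⇒ P_5 = -0.125957

-0.125957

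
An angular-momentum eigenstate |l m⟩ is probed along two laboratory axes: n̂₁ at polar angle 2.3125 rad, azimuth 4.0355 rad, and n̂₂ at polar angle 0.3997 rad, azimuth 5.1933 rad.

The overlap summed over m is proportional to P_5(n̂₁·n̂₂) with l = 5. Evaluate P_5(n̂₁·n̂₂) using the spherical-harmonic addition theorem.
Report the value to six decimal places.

Expand P_5 via completeness: Σ_{m} conj(Y_{5,m}) at Ω₁ times Y_{5,m} at Ω₂ —
  term(m=-5) = (0.000369, 0.000199)   from Y*(Ω₁)=(0.024321, 0.098171), Y(Ω₂)=(0.002784, -0.003067)
  term(m=-4) = (0.000737, -0.009055)   from Y*(Ω₁)=(0.265862, 0.123231), Y(Ω₂)=(-0.010714, -0.029094)
  term(m=-3) = (-0.055119, 0.018991)   from Y*(Ω₁)=(0.386108, -0.191234), Y(Ω₂)=(-0.134196, -0.017280)
  term(m=-2) = (0.056901, 0.061719)   from Y*(Ω₁)=(0.049463, -0.224332), Y(Ω₂)=(-0.209032, 0.299734)
  term(m=-1) = (-0.050880, 0.116112)   from Y*(Ω₁)=(0.150207, 0.186934), Y(Ω₂)=(0.244541, 0.468676)
  term(m=+0) = (0.031397, 0.000000)   from Y*(Ω₁)=(0.302160, -0.000000), Y(Ω₂)=(0.103910, 0.000000)
  term(m=+1) = (-0.050880, -0.116112)   from Y*(Ω₁)=(-0.150207, 0.186934), Y(Ω₂)=(-0.244541, 0.468676)
  term(m=+2) = (0.056901, -0.061719)   from Y*(Ω₁)=(0.049463, 0.224332), Y(Ω₂)=(-0.209032, -0.299734)
  term(m=+3) = (-0.055119, -0.018991)   from Y*(Ω₁)=(-0.386108, -0.191234), Y(Ω₂)=(0.134196, -0.017280)
  term(m=+4) = (0.000737, 0.009055)   from Y*(Ω₁)=(0.265862, -0.123231), Y(Ω₂)=(-0.010714, 0.029094)
  term(m=+5) = (0.000369, -0.000199)   from Y*(Ω₁)=(-0.024321, 0.098171), Y(Ω₂)=(-0.002784, -0.003067)
Σ over m = (-0.064587, -0.000000); ×(4π/11) → (-0.073784, -0.000000). Real part: -0.073784

-0.073784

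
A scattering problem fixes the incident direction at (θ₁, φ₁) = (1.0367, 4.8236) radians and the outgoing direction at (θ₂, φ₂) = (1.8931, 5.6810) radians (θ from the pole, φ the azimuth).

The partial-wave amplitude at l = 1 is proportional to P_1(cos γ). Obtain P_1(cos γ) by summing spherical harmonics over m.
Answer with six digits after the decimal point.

Addition theorem: P_1(cos γ) = (4π/3) Σ_m Y*_{lm}(Ω₁) Y_{lm}(Ω₂), m = −1…1:
  m=-1: 0.03300 - 0.29554j × 0.27006 + 0.18563j = 0.06377 - 0.07369j  (running Σ = 0.06377 - 0.07369j)
  m=0: 0.24873 + 0.00000j × -0.15477 + 0.00000j = -0.03849 + 0.00000j  (running Σ = 0.02528 - 0.07369j)
  m=1: -0.03300 - 0.29554j × -0.27006 + 0.18563j = 0.06377 + 0.07369j  (running Σ = 0.08905 + 0.00000j)
Accumulated sum 0.08905 + 0.00000j; after 4π/(2l+1) scaling, 0.37302 + 0.00000j ⇒ P_1 = 0.373015

0.373015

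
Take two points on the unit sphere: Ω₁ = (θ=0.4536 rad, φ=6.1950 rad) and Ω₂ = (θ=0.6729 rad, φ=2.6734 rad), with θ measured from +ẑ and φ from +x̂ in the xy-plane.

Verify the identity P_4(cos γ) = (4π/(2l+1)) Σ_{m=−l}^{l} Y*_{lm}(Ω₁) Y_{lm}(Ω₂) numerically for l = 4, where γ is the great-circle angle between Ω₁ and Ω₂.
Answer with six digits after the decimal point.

-0.203736

Term-by-term m-sum for l=4 (normalisation 4π/9 = 1.396263):
  m=-4: 0.01531 - 0.00564j × -0.01986 + 0.06375j = 0.00006 + 0.00109j  (running Σ = 0.00006 + 0.00109j)
  m=-3: 0.09138 - 0.02475j × -0.03921 - 0.23371j = -0.00937 - 0.02039j  (running Σ = -0.00931 - 0.01930j)
  m=-2: 0.29443 - 0.05247j × 0.25269 + 0.34338j = 0.09242 + 0.08784j  (running Σ = 0.08311 + 0.06854j)
  m=-1: 0.49298 - 0.04359j × -0.26356 - 0.13328j = -0.13574 - 0.05422j  (running Σ = -0.05263 + 0.01433j)
  m=0: 0.17028 + 0.00000j × -0.23873 + 0.00000j = -0.04065 + 0.00000j  (running Σ = -0.09328 + 0.01433j)
  m=1: -0.49298 - 0.04359j × 0.26356 - 0.13328j = -0.13574 + 0.05422j  (running Σ = -0.22902 + 0.06854j)
  m=2: 0.29443 + 0.05247j × 0.25269 - 0.34338j = 0.09242 - 0.08784j  (running Σ = -0.13660 - 0.01930j)
  m=3: -0.09138 - 0.02475j × 0.03921 - 0.23371j = -0.00937 + 0.02039j  (running Σ = -0.14597 + 0.00109j)
  m=4: 0.01531 + 0.00564j × -0.01986 - 0.06375j = 0.00006 - 0.00109j  (running Σ = -0.14592 + 0.00000j)
Σ over m = -0.14592 + 0.00000j; ×(4π/9) → -0.20374 + 0.00000j. Real part: -0.203736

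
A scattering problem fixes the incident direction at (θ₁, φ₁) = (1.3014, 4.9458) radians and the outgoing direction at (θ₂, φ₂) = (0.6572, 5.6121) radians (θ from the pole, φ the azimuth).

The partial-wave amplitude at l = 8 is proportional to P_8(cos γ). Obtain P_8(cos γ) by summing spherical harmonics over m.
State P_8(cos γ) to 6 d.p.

0.317822

Addition theorem: P_8(cos γ) = (4π/17) Σ_m Y*_{lm}(Ω₁) Y_{lm}(Ω₂), m = −8…8:
  term(m=-8) = (0.002226, 0.003131)   from Y*(Ω₁)=(-0.112246, 0.367421), Y(Ω₂)=(0.006101, -0.007922)
  term(m=-7) = (-0.001062, 0.021967)   from Y*(Ω₁)=(-0.423462, -0.026748), Y(Ω₂)=(-0.000767, -0.051826)
  term(m=-6) = (-0.002034, 0.002345)   from Y*(Ω₁)=(-0.003201, -0.018609), Y(Ω₂)=(-0.104118, -0.127217)
  term(m=-5) = (0.120169, -0.023099)   from Y*(Ω₁)=(-0.320893, 0.137089), Y(Ω₂)=(-0.342691, -0.074417)
  term(m=-4) = (0.064564, 0.033317)   from Y*(Ω₁)=(-0.089582, -0.121036), Y(Ω₂)=(-0.432922, 0.213010)
  term(m=-3) = (-0.037373, -0.081899)   from Y*(Ω₁)=(-0.181665, 0.215578), Y(Ω₂)=(-0.136725, 0.288578)
  term(m=-2) = (-0.007325, 0.030166)   from Y*(Ω₁)=(-0.179548, -0.090488), Y(Ω₂)=(-0.034992, -0.150377)
  term(m=-1) = (0.078845, -0.061992)   from Y*(Ω₁)=(-0.057177, 0.240497), Y(Ω₂)=(-0.317748, -0.252299)
  term(m=+0) = (-0.006066, -0.000000)   from Y*(Ω₁)=(-0.214336, -0.000000), Y(Ω₂)=(0.028300, 0.000000)
  term(m=+1) = (0.078845, 0.061992)   from Y*(Ω₁)=(0.057177, 0.240497), Y(Ω₂)=(0.317748, -0.252299)
  term(m=+2) = (-0.007325, -0.030166)   from Y*(Ω₁)=(-0.179548, 0.090488), Y(Ω₂)=(-0.034992, 0.150377)
  term(m=+3) = (-0.037373, 0.081899)   from Y*(Ω₁)=(0.181665, 0.215578), Y(Ω₂)=(0.136725, 0.288578)
  term(m=+4) = (0.064564, -0.033317)   from Y*(Ω₁)=(-0.089582, 0.121036), Y(Ω₂)=(-0.432922, -0.213010)
  term(m=+5) = (0.120169, 0.023099)   from Y*(Ω₁)=(0.320893, 0.137089), Y(Ω₂)=(0.342691, -0.074417)
  term(m=+6) = (-0.002034, -0.002345)   from Y*(Ω₁)=(-0.003201, 0.018609), Y(Ω₂)=(-0.104118, 0.127217)
  term(m=+7) = (-0.001062, -0.021967)   from Y*(Ω₁)=(0.423462, -0.026748), Y(Ω₂)=(0.000767, -0.051826)
  term(m=+8) = (0.002226, -0.003131)   from Y*(Ω₁)=(-0.112246, -0.367421), Y(Ω₂)=(0.006101, 0.007922)
Total Σ_m = (0.429955, 0.000000). Multiply by 0.739198: (0.317822, 0.000000). P_8(cos γ) = 0.317822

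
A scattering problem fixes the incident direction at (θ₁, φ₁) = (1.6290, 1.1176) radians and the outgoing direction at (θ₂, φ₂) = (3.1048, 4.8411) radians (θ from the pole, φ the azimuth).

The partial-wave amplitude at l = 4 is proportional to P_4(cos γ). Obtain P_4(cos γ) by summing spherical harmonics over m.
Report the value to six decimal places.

Expand P_4 via completeness: Σ_{m} conj(Y_{4,m}) at Ω₁ times Y_{4,m} at Ω₂ —
  term(m=-4) = (-0.000000, -0.000000)   from Y*(Ω₁)=(-0.105329, -0.426736), Y(Ω₂)=(0.000001, -0.000000)
  term(m=-3) = (0.000001, 0.000004)   from Y*(Ω₁)=(0.070832, 0.015187), Y(Ω₂)=(0.000023, 0.000058)
  term(m=-2) = (-0.000349, 0.000811)   from Y*(Ω₁)=(0.200696, -0.256257), Y(Ω₂)=(-0.002622, 0.000690)
  term(m=-1) = (0.004741, -0.003119)   from Y*(Ω₁)=(0.035802, 0.073515), Y(Ω₂)=(-0.008908, -0.068823)
  term(m=+0) = (0.257768, 0.000000)   from Y*(Ω₁)=(0.306660, -0.000000), Y(Ω₂)=(0.840566, 0.000000)
  term(m=+1) = (0.004741, 0.003119)   from Y*(Ω₁)=(-0.035802, 0.073515), Y(Ω₂)=(0.008908, -0.068823)
  term(m=+2) = (-0.000349, -0.000811)   from Y*(Ω₁)=(0.200696, 0.256257), Y(Ω₂)=(-0.002622, -0.000690)
  term(m=+3) = (0.000001, -0.000004)   from Y*(Ω₁)=(-0.070832, 0.015187), Y(Ω₂)=(-0.000023, 0.000058)
  term(m=+4) = (-0.000000, 0.000000)   from Y*(Ω₁)=(-0.105329, 0.426736), Y(Ω₂)=(0.000001, 0.000000)
Accumulated sum (0.266552, -0.000000); after 4π/(2l+1) scaling, (0.372176, -0.000000) ⇒ P_4 = 0.372176

0.372176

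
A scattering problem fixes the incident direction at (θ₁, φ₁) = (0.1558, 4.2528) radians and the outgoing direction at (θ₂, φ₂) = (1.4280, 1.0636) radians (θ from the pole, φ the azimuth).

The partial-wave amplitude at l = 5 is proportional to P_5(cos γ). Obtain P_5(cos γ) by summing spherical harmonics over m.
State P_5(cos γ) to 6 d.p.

Expand P_5 via completeness: Σ_{m} conj(Y_{5,m}) at Ω₁ times Y_{5,m} at Ω₂ —
  m=-5: -0.00003 + 0.00003j × 0.25104 + 0.36256j = -0.00002 - 0.00000j  (running Σ = -0.00002 - 0.00000j)
  m=-4: -0.00022 - 0.00081j × -0.08865 + 0.17984j = 0.00017 + 0.00003j  (running Σ = 0.00015 + 0.00003j)
  m=-3: 0.00988 + 0.00192j × 0.27401 - 0.01349j = 0.00273 + 0.00039j  (running Σ = 0.00288 + 0.00042j)
  m=-2: -0.04713 + 0.06179j × 0.11722 + 0.18847j = -0.01717 - 0.00164j  (running Σ = -0.01429 - 0.00122j)
  m=-1: -0.16177 - 0.32684j × 0.11165 - 0.20093j = -0.08373 - 0.00399j  (running Σ = -0.09802 - 0.00521j)
  m=0: 0.77271 + 0.00000j × 0.22649 + 0.00000j = 0.17501 + 0.00000j  (running Σ = 0.07698 - 0.00521j)
  m=1: 0.16177 - 0.32684j × -0.11165 - 0.20093j = -0.08373 + 0.00399j  (running Σ = -0.00675 - 0.00122j)
  m=2: -0.04713 - 0.06179j × 0.11722 - 0.18847j = -0.01717 + 0.00164j  (running Σ = -0.02392 + 0.00042j)
  m=3: -0.00988 + 0.00192j × -0.27401 - 0.01349j = 0.00273 - 0.00039j  (running Σ = -0.02119 + 0.00003j)
  m=4: -0.00022 + 0.00081j × -0.08865 - 0.17984j = 0.00017 - 0.00003j  (running Σ = -0.02102 - 0.00000j)
  m=5: 0.00003 + 0.00003j × -0.25104 + 0.36256j = -0.00002 + 0.00000j  (running Σ = -0.02104 + 0.00000j)
Total Σ_m = -0.02104 + 0.00000j. Multiply by 1.142397: -0.02404 + 0.00000j. P_5(cos γ) = -0.024036

-0.024036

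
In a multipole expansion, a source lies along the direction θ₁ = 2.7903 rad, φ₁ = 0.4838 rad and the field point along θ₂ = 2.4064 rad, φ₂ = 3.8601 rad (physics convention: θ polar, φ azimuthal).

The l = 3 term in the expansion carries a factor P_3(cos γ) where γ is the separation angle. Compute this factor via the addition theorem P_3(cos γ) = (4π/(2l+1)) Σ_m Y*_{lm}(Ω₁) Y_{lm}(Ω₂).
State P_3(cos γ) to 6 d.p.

-0.445127

Addition theorem: P_3(cos γ) = (4π/7) Σ_m Y*_{lm}(Ω₁) Y_{lm}(Ω₂), m = −3…3:
  term(m=-3) = (-0.001631, 0.001386)   from Y*(Ω₁)=(0.002025, 0.016880), Y(Ω₂)=(0.069491, 0.104980)
  term(m=-2) = (0.034556, -0.017528)   from Y*(Ω₁)=(-0.064457, -0.093574), Y(Ω₂)=(-0.045485, 0.337965)
  term(m=-1) = (-0.139876, 0.033446)   from Y*(Ω₁)=(0.335501, 0.176289), Y(Ω₂)=(-0.285663, 0.249793)
  term(m=+0) = (-0.034053, -0.000000)   from Y*(Ω₁)=(-0.493321, -0.000000), Y(Ω₂)=(0.069029, 0.000000)
  term(m=+1) = (-0.139876, -0.033446)   from Y*(Ω₁)=(-0.335501, 0.176289), Y(Ω₂)=(0.285663, 0.249793)
  term(m=+2) = (0.034556, 0.017528)   from Y*(Ω₁)=(-0.064457, 0.093574), Y(Ω₂)=(-0.045485, -0.337965)
  term(m=+3) = (-0.001631, -0.001386)   from Y*(Ω₁)=(-0.002025, 0.016880), Y(Ω₂)=(-0.069491, 0.104980)
Accumulated sum (-0.247955, 0.000000); after 4π/(2l+1) scaling, (-0.445127, 0.000000) ⇒ P_3 = -0.445127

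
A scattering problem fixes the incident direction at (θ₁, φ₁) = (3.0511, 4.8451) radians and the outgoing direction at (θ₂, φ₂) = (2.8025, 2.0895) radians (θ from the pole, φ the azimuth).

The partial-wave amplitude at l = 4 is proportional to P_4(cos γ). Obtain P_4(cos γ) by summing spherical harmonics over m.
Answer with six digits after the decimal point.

0.278403

Summing Y*_{l m}(θ₁,φ₁)·Y_{l m}(θ₂,φ₂) over m ∈ [−4, 4]; prefactor 4π/(2·4+1) = 1.396263:
  [-4]  conj(Y_{4,-4})(Ω₁) = 0.00003 + 0.00001j ; Y_{4,-4}(Ω₂) = -0.00262 - 0.00474j ; Δ = 0.00000 - 0.00000j
  [-3]  conj(Y_{4,-3})(Ω₁) = 0.00036 - 0.00085j ; Y_{4,-3}(Ω₂) = -0.04344 - 0.00064j ; Δ = -0.00002 + 0.00004j
  [-2]  conj(Y_{4,-2})(Ω₁) = -0.01567 - 0.00426j ; Y_{4,-2}(Ω₂) = -0.09834 + 0.16654j ; Δ = 0.00225 - 0.00219j
  [-1]  conj(Y_{4,-1})(Ω₁) = -0.02221 + 0.16640j ; Y_{4,-1}(Ω₂) = 0.23730 + 0.41571j ; Δ = -0.07445 + 0.03025j
  [+0]  conj(Y_{4,0})(Ω₁) = 0.81198 + 0.00000j ; Y_{4,0}(Ω₂) = 0.42343 + 0.00000j ; Δ = 0.34381 + 0.00000j
  [+1]  conj(Y_{4,1})(Ω₁) = 0.02221 + 0.16640j ; Y_{4,1}(Ω₂) = -0.23730 + 0.41571j ; Δ = -0.07445 - 0.03025j
  [+2]  conj(Y_{4,2})(Ω₁) = -0.01567 + 0.00426j ; Y_{4,2}(Ω₂) = -0.09834 - 0.16654j ; Δ = 0.00225 + 0.00219j
  [+3]  conj(Y_{4,3})(Ω₁) = -0.00036 - 0.00085j ; Y_{4,3}(Ω₂) = 0.04344 - 0.00064j ; Δ = -0.00002 - 0.00004j
  [+4]  conj(Y_{4,4})(Ω₁) = 0.00003 - 0.00001j ; Y_{4,4}(Ω₂) = -0.00262 + 0.00474j ; Δ = 0.00000 + 0.00000j
Total Σ_m = 0.19939 + 0.00000j. Multiply by 1.396263: 0.27840 + 0.00000j. P_4(cos γ) = 0.278403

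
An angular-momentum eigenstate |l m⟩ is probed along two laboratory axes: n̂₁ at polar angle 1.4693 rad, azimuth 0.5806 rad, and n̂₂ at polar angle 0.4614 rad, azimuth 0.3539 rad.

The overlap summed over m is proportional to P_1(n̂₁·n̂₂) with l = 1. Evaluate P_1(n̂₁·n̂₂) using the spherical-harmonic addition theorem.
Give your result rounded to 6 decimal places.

Term-by-term m-sum for l=1 (normalisation 4π/3 = 4.188790):
  m=-1: Y*=(0.287393, 0.188537)  Y=(0.144283, -0.053306)  product (0.051516, 0.011883)
  m=+0: Y*=(0.049506, -0.000000)  Y=(0.437509, 0.000000)  product (0.021659, 0.000000)
  m=+1: Y*=(-0.287393, 0.188537)  Y=(-0.144283, -0.053306)  product (0.051516, -0.011883)
Total Σ_m = (0.124691, 0.000000). Multiply by 4.188790: (0.522305, 0.000000). P_1(cos γ) = 0.522305

0.522305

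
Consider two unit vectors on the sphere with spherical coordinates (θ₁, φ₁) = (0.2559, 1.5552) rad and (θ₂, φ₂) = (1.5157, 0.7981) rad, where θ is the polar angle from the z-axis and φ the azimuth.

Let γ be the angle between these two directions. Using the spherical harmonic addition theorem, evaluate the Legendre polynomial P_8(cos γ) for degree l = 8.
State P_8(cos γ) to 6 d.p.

Term-by-term m-sum for l=8 (normalisation 4π/17 = 0.739198):
  term(m=-8) = 0.00000 - 0.00000j   from Y*(Ω₁)=0.00001 - 0.00000j, Y(Ω₂)=0.50658 - 0.05165j
  term(m=-7) = 0.00001 - 0.00001j   from Y*(Ω₁)=-0.00001 - 0.00013j, Y(Ω₂)=0.08617 + 0.07207j
  term(m=-6) = 0.00008 + 0.00045j   from Y*(Ω₁)=-0.00129 + 0.00012j, Y(Ω₂)=-0.02711 - 0.35500j
  term(m=-5) = 0.00095 + 0.00071j   from Y*(Ω₁)=0.00070 + 0.00899j, Y(Ω₂)=0.08676 - 0.09855j
  term(m=-4) = -0.01437 + 0.00163j   from Y*(Ω₁)=0.04657 - 0.00291j, Y(Ω₂)=-0.30953 + 0.01574j
  term(m=-3) = -0.01585 + 0.01880j   from Y*(Ω₁)=-0.00822 - 0.17560j, Y(Ω₂)=-0.10261 - 0.09508j
  term(m=-2) = -0.00741 - 0.13071j   from Y*(Ω₁)=-0.45152 + 0.01409j, Y(Ω₂)=0.00736 + 0.28972j
  term(m=-1) = -0.06828 - 0.06452j   from Y*(Ω₁)=0.01021 + 0.65470j, Y(Ω₂)=-0.10015 + 0.10273j
  term(m=+0) = 0.04101 + 0.00000j   from Y*(Ω₁)=0.14445 + 0.00000j, Y(Ω₂)=0.28389 + 0.00000j
  term(m=+1) = -0.06828 + 0.06452j   from Y*(Ω₁)=-0.01021 + 0.65470j, Y(Ω₂)=0.10015 + 0.10273j
  term(m=+2) = -0.00741 + 0.13071j   from Y*(Ω₁)=-0.45152 - 0.01409j, Y(Ω₂)=0.00736 - 0.28972j
  term(m=+3) = -0.01585 - 0.01880j   from Y*(Ω₁)=0.00822 - 0.17560j, Y(Ω₂)=0.10261 - 0.09508j
  term(m=+4) = -0.01437 - 0.00163j   from Y*(Ω₁)=0.04657 + 0.00291j, Y(Ω₂)=-0.30953 - 0.01574j
  term(m=+5) = 0.00095 - 0.00071j   from Y*(Ω₁)=-0.00070 + 0.00899j, Y(Ω₂)=-0.08676 - 0.09855j
  term(m=+6) = 0.00008 - 0.00045j   from Y*(Ω₁)=-0.00129 - 0.00012j, Y(Ω₂)=-0.02711 + 0.35500j
  term(m=+7) = 0.00001 + 0.00001j   from Y*(Ω₁)=0.00001 - 0.00013j, Y(Ω₂)=-0.08617 + 0.07207j
  term(m=+8) = 0.00000 + 0.00000j   from Y*(Ω₁)=0.00001 + 0.00000j, Y(Ω₂)=0.50658 + 0.05165j
Σ over m = -0.16873 + 0.00000j; ×(4π/17) → -0.12473 + 0.00000j. Real part: -0.124726

-0.124726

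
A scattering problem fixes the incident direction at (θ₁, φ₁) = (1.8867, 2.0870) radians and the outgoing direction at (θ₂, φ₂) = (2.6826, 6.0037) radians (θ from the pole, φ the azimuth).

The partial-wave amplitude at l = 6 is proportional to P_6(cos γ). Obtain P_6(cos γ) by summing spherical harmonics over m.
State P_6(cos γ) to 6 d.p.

-0.309240

Summing Y*_{l m}(θ₁,φ₁)·Y_{l m}(θ₂,φ₂) over m ∈ [−6, 6]; prefactor 4π/(2·6+1) = 0.966644:
  term(m=-6) = -0.000080+0.001299i   from Y*(Ω₁)=+0.355919-0.015803i, Y(Ω₂)=-0.000387+0.003633i
  term(m=-5) = +0.007671-0.006919i   from Y*(Ω₁)=+0.214468+0.341645i, Y(Ω₂)=-0.004418-0.025226i
  term(m=-4) = -0.001936-0.000080i   from Y*(Ω₁)=-0.008522+0.015824i, Y(Ω₂)=+0.047159+0.096920i
  term(m=-3) = -0.068440-0.072802i   from Y*(Ω₁)=+0.336774-0.007473i, Y(Ω₂)=-0.198328-0.220575i
  term(m=-2) = -0.001307+0.063472i   from Y*(Ω₁)=+0.064867+0.108612i, Y(Ω₂)=+0.425450+0.266126i
  term(m=-1) = -0.075629+0.074088i   from Y*(Ω₁)=+0.144826-0.255186i, Y(Ω₂)=-0.346819-0.099536i
  term(m=+0) = -0.040470+0.000000i   from Y*(Ω₁)=+0.153056-0.000000i, Y(Ω₂)=-0.264415+0.000000i
  term(m=+1) = -0.075629-0.074088i   from Y*(Ω₁)=-0.144826-0.255186i, Y(Ω₂)=+0.346819-0.099536i
  term(m=+2) = -0.001307-0.063472i   from Y*(Ω₁)=+0.064867-0.108612i, Y(Ω₂)=+0.425450-0.266126i
  term(m=+3) = -0.068440+0.072802i   from Y*(Ω₁)=-0.336774-0.007473i, Y(Ω₂)=+0.198328-0.220575i
  term(m=+4) = -0.001936+0.000080i   from Y*(Ω₁)=-0.008522-0.015824i, Y(Ω₂)=+0.047159-0.096920i
  term(m=+5) = +0.007671+0.006919i   from Y*(Ω₁)=-0.214468+0.341645i, Y(Ω₂)=+0.004418-0.025226i
  term(m=+6) = -0.000080-0.001299i   from Y*(Ω₁)=+0.355919+0.015803i, Y(Ω₂)=-0.000387-0.003633i
Total Σ_m = -0.319911+0.000000i. Multiply by 0.966644: -0.309240+0.000000i. P_6(cos γ) = -0.309240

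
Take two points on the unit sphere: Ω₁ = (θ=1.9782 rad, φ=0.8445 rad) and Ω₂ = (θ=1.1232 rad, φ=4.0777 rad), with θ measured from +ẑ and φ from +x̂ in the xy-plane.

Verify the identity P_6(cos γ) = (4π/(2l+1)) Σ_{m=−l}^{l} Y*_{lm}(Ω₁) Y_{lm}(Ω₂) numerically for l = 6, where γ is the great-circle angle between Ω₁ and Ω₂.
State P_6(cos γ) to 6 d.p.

0.912063

Addition theorem: P_6(cos γ) = (4π/13) Σ_m Y*_{lm}(Ω₁) Y_{lm}(Ω₂), m = −6…6:
  m=-6: Y*=(0.100490, -0.271402)  Y=(0.203794, 0.160312)  product (0.063989, -0.039200)
  m=-5: Y*=(0.203572, 0.381760)  Y=(0.013733, -0.431007)  product (0.167337, -0.082498)
  m=-4: Y*=(-0.179191, -0.043169)  Y=(-0.205840, 0.141682)  product (0.043001, -0.016502)
  m=-3: Y*=(-0.208727, 0.145292)  Y=(-0.183376, -0.063482)  product (0.047499, -0.013393)
  m=-2: Y*=(0.032785, -0.276068)  Y=(0.095380, 0.306795)  product (0.087823, -0.016273)
  m=-1: Y*=(-0.109835, -0.123650)  Y=(-0.051313, 0.069689)  product (0.014253, -0.001309)
  m=+0: Y*=(0.293334, -0.000000)  Y=(0.326359, 0.000000)  product (0.095732, 0.000000)
  m=+1: Y*=(0.109835, -0.123650)  Y=(0.051313, 0.069689)  product (0.014253, 0.001309)
  m=+2: Y*=(0.032785, 0.276068)  Y=(0.095380, -0.306795)  product (0.087823, 0.016273)
  m=+3: Y*=(0.208727, 0.145292)  Y=(0.183376, -0.063482)  product (0.047499, 0.013393)
  m=+4: Y*=(-0.179191, 0.043169)  Y=(-0.205840, -0.141682)  product (0.043001, 0.016502)
  m=+5: Y*=(-0.203572, 0.381760)  Y=(-0.013733, -0.431007)  product (0.167337, 0.082498)
  m=+6: Y*=(0.100490, 0.271402)  Y=(0.203794, -0.160312)  product (0.063989, 0.039200)
Accumulated sum (0.943536, -0.000000); after 4π/(2l+1) scaling, (0.912063, -0.000000) ⇒ P_6 = 0.912063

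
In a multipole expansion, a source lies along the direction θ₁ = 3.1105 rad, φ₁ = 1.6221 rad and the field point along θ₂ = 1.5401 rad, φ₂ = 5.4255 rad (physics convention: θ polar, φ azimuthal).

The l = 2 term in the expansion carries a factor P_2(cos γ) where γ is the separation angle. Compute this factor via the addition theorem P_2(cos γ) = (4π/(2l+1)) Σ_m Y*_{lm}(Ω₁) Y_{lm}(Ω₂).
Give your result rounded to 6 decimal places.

Expand P_2 via completeness: Σ_{m} conj(Y_{2,m}) at Ω₁ times Y_{2,m} at Ω₂ —
  m=-2: Y*=(-0.000371, -0.000038)  Y=(-0.055599, 0.381884)  product (0.000035, -0.000140)
  m=-1: Y*=(0.001231, -0.023974)  Y=(0.015504, 0.017925)  product (0.000449, -0.000350)
  m=+0: Y*=(0.629869, -0.000000)  Y=(-0.314500, 0.000000)  product (-0.198094, 0.000000)
  m=+1: Y*=(-0.001231, -0.023974)  Y=(-0.015504, 0.017925)  product (0.000449, 0.000350)
  m=+2: Y*=(-0.000371, 0.000038)  Y=(-0.055599, -0.381884)  product (0.000035, 0.000140)
Total Σ_m = (-0.197126, 0.000000). Multiply by 2.513274: (-0.495431, 0.000000). P_2(cos γ) = -0.495431

-0.495431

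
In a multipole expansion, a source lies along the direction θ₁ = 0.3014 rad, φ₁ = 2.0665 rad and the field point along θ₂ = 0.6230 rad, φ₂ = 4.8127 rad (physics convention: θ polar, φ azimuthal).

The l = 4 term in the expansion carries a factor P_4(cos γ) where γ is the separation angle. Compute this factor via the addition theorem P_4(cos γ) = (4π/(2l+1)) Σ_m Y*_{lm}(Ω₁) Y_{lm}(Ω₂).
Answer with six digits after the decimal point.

-0.417846

Addition theorem: P_4(cos γ) = (4π/9) Σ_m Y*_{lm}(Ω₁) Y_{lm}(Ω₂), m = −4…4:
  [-4]  conj(Y_{4,-4})(Ω₁) = -0.00138 + 0.00315j ; Y_{4,-4}(Ω₂) = 0.04722 - 0.02003j ; Δ = -0.00000 + 0.00018j
  [-3]  conj(Y_{4,-3})(Ω₁) = 0.03116 - 0.00261j ; Y_{4,-3}(Ω₂) = -0.05985 - 0.19285j ; Δ = -0.00237 - 0.00585j
  [-2]  conj(Y_{4,-2})(Ω₁) = -0.08689 - 0.13279j ; Y_{4,-2}(Ω₂) = -0.40365 + 0.08209j ; Δ = 0.04597 + 0.04647j
  [-1]  conj(Y_{4,-1})(Ω₁) = -0.21581 + 0.39910j ; Y_{4,-1}(Ω₂) = 0.03630 + 0.36065j ; Δ = -0.15177 - 0.06334j
  [+0]  conj(Y_{4,0})(Ω₁) = 0.50215 + 0.00000j ; Y_{4,0}(Ω₂) = -0.16515 + 0.00000j ; Δ = -0.08293 + 0.00000j
  [+1]  conj(Y_{4,1})(Ω₁) = 0.21581 + 0.39910j ; Y_{4,1}(Ω₂) = -0.03630 + 0.36065j ; Δ = -0.15177 + 0.06334j
  [+2]  conj(Y_{4,2})(Ω₁) = -0.08689 + 0.13279j ; Y_{4,2}(Ω₂) = -0.40365 - 0.08209j ; Δ = 0.04597 - 0.04647j
  [+3]  conj(Y_{4,3})(Ω₁) = -0.03116 - 0.00261j ; Y_{4,3}(Ω₂) = 0.05985 - 0.19285j ; Δ = -0.00237 + 0.00585j
  [+4]  conj(Y_{4,4})(Ω₁) = -0.00138 - 0.00315j ; Y_{4,4}(Ω₂) = 0.04722 + 0.02003j ; Δ = -0.00000 - 0.00018j
Σ over m = -0.29926 + 0.00000j; ×(4π/9) → -0.41785 + 0.00000j. Real part: -0.417846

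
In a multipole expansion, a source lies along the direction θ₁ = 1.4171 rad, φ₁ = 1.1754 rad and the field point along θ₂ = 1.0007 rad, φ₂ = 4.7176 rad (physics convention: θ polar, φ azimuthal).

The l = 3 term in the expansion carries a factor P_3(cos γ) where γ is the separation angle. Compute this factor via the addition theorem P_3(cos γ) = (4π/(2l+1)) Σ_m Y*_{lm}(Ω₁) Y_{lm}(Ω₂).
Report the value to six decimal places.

Expand P_3 via completeness: Σ_{m} conj(Y_{3,m}) at Ω₁ times Y_{3,m} at Ω₂ —
  term(m=-3) = -0.036148+0.093483i   from Y*(Ω₁)=-0.373228-0.151069i, Y(Ω₂)=-0.003891-0.248896i
  term(m=-2) = +0.041560-0.042896i   from Y*(Ω₁)=-0.107455+0.108621i, Y(Ω₂)=-0.390888+0.004074i
  term(m=-1) = +0.032241-0.013655i   from Y*(Ω₁)=-0.108598-0.260191i, Y(Ω₂)=+0.000647+0.124185i
  term(m=+0) = +0.051201+0.000000i   from Y*(Ω₁)=-0.164696-0.000000i, Y(Ω₂)=-0.310883+0.000000i
  term(m=+1) = +0.032241+0.013655i   from Y*(Ω₁)=+0.108598-0.260191i, Y(Ω₂)=-0.000647+0.124185i
  term(m=+2) = +0.041560+0.042896i   from Y*(Ω₁)=-0.107455-0.108621i, Y(Ω₂)=-0.390888-0.004074i
  term(m=+3) = -0.036148-0.093483i   from Y*(Ω₁)=+0.373228-0.151069i, Y(Ω₂)=+0.003891-0.248896i
Accumulated sum +0.126508+0.000000i; after 4π/(2l+1) scaling, +0.227107+0.000000i ⇒ P_3 = 0.227107

0.227107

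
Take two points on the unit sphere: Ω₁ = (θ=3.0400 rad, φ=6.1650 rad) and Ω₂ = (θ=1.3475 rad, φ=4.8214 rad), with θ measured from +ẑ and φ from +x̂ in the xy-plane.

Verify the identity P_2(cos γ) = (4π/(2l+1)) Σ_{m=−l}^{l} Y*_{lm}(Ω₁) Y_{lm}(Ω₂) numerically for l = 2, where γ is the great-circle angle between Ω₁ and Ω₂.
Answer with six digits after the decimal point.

Addition theorem: P_2(cos γ) = (4π/5) Σ_m Y*_{lm}(Ω₁) Y_{lm}(Ω₂), m = −2…2:
  [-2]  conj(Y_{2,-2})(Ω₁) = (0.003863, -0.000930) ; Y_{2,-2}(Ω₂) = (-0.358636, 0.079454) ; Δ = (-0.001311, 0.000641)
  [-1]  conj(Y_{2,-1})(Ω₁) = (-0.077403, 0.009191) ; Y_{2,-1}(Ω₂) = (0.018150, 0.165840) ; Δ = (-0.002929, -0.012670)
  [+0]  conj(Y_{2,0})(Ω₁) = (0.621051, -0.000000) ; Y_{2,0}(Ω₂) = (-0.268993, 0.000000) ; Δ = (-0.167058, 0.000000)
  [+1]  conj(Y_{2,1})(Ω₁) = (0.077403, 0.009191) ; Y_{2,1}(Ω₂) = (-0.018150, 0.165840) ; Δ = (-0.002929, 0.012670)
  [+2]  conj(Y_{2,2})(Ω₁) = (0.003863, 0.000930) ; Y_{2,2}(Ω₂) = (-0.358636, -0.079454) ; Δ = (-0.001311, -0.000641)
Total Σ_m = (-0.175539, -0.000000). Multiply by 2.513274: (-0.441178, -0.000000). P_2(cos γ) = -0.441178

-0.441178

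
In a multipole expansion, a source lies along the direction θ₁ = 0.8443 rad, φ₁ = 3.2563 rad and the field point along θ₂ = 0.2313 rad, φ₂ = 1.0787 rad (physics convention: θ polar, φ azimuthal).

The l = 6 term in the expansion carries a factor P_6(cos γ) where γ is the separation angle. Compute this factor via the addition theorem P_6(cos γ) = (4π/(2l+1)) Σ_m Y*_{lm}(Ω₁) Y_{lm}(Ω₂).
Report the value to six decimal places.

0.272510

Expand P_6 via completeness: Σ_{m} conj(Y_{6,m}) at Ω₁ times Y_{6,m} at Ω₂ —
  term(m=-6) = +0.000005+0.000003i   from Y*(Ω₁)=+0.065093+0.053532i, Y(Ω₂)=+0.000069-0.000013i
  term(m=-5) = -0.000029-0.000266i   from Y*(Ω₁)=-0.217919-0.140769i, Y(Ω₂)=+0.000649+0.000801i
  term(m=-4) = -0.003011+0.002611i   from Y*(Ω₁)=+0.384867+0.190121i, Y(Ω₂)=-0.003595+0.008560i
  term(m=-3) = +0.018403+0.004691i   from Y*(Ω₁)=-0.315350-0.113016i, Y(Ω₂)=-0.056439+0.005350i
  term(m=-2) = +0.007648+0.020493i   from Y*(Ω₁)=-0.091715-0.021418i, Y(Ω₂)=-0.128554-0.193417i
  term(m=-1) = +0.120477-0.173555i   from Y*(Ω₁)=+0.368295+0.042432i, Y(Ω₂)=+0.269254-0.502262i
  term(m=+0) = -0.005074-0.000000i   from Y*(Ω₁)=-0.009755-0.000000i, Y(Ω₂)=+0.520099+0.000000i
  term(m=+1) = +0.120477+0.173555i   from Y*(Ω₁)=-0.368295+0.042432i, Y(Ω₂)=-0.269254-0.502262i
  term(m=+2) = +0.007648-0.020493i   from Y*(Ω₁)=-0.091715+0.021418i, Y(Ω₂)=-0.128554+0.193417i
  term(m=+3) = +0.018403-0.004691i   from Y*(Ω₁)=+0.315350-0.113016i, Y(Ω₂)=+0.056439+0.005350i
  term(m=+4) = -0.003011-0.002611i   from Y*(Ω₁)=+0.384867-0.190121i, Y(Ω₂)=-0.003595-0.008560i
  term(m=+5) = -0.000029+0.000266i   from Y*(Ω₁)=+0.217919-0.140769i, Y(Ω₂)=-0.000649+0.000801i
  term(m=+6) = +0.000005-0.000003i   from Y*(Ω₁)=+0.065093-0.053532i, Y(Ω₂)=+0.000069+0.000013i
Accumulated sum +0.281913-0.000000i; after 4π/(2l+1) scaling, +0.272510-0.000000i ⇒ P_6 = 0.272510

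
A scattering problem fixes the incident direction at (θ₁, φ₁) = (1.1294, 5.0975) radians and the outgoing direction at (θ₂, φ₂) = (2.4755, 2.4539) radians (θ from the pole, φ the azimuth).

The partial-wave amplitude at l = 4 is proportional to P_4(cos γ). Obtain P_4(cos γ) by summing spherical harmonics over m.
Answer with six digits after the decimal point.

-0.144315

Addition theorem: P_4(cos γ) = (4π/9) Σ_m Y*_{lm}(Ω₁) Y_{lm}(Ω₂), m = −4…4:
  m=-4: 0.00898 + 0.29561j × -0.05965 + 0.02458j = -0.00780 - 0.01741j  (running Σ = -0.00780 - 0.01741j)
  m=-3: -0.36161 + 0.15952j × -0.10974 + 0.20462j = 0.00704 - 0.09150j  (running Σ = -0.00076 - 0.10891j)
  m=-2: -0.05447 - 0.05284j × 0.08252 + 0.41690j = 0.01754 - 0.02707j  (running Σ = 0.01678 - 0.13598j)
  m=-1: -0.11824 + 0.29170j × 0.23572 + 0.19364j = -0.08436 + 0.04586j  (running Σ = -0.06758 - 0.09012j)
  m=0: -0.13851 + 0.00000j × -0.22959 + 0.00000j = 0.03180 + 0.00000j  (running Σ = -0.03578 - 0.09012j)
  m=1: 0.11824 + 0.29170j × -0.23572 + 0.19364j = -0.08436 - 0.04586j  (running Σ = -0.12013 - 0.13598j)
  m=2: -0.05447 + 0.05284j × 0.08252 - 0.41690j = 0.01754 + 0.02707j  (running Σ = -0.10260 - 0.10891j)
  m=3: 0.36161 + 0.15952j × 0.10974 + 0.20462j = 0.00704 + 0.09150j  (running Σ = -0.09556 - 0.01741j)
  m=4: 0.00898 - 0.29561j × -0.05965 - 0.02458j = -0.00780 + 0.01741j  (running Σ = -0.10336 - 0.00000j)
Total Σ_m = -0.10336 - 0.00000j. Multiply by 1.396263: -0.14431 - 0.00000j. P_4(cos γ) = -0.144315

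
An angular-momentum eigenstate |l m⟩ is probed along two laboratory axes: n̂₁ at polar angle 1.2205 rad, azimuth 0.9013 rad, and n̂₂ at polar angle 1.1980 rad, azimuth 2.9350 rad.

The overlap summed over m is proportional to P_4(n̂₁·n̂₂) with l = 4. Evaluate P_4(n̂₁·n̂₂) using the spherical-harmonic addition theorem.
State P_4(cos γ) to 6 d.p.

0.132187

Summing Y*_{l m}(θ₁,φ₁)·Y_{l m}(θ₂,φ₂) over m ∈ [−4, 4]; prefactor 4π/(2·4+1) = 1.396263:
  term(m=-4) = -0.031779-0.110175i   from Y*(Ω₁)=-0.308080-0.154024i, Y(Ω₂)=+0.225563+0.244848i
  term(m=-3) = +0.128909+0.023735i   from Y*(Ω₁)=-0.322389+0.150867i, Y(Ω₂)=-0.299758-0.213899i
  term(m=-2) = -0.000645+0.000858i   from Y*(Ω₁)=+0.011906-0.050441i, Y(Ω₂)=-0.018973-0.008318i
  term(m=-1) = -0.049245-0.098674i   from Y*(Ω₁)=-0.205890-0.260148i, Y(Ω₂)=+0.325335+0.068185i
  term(m=+0) = +0.000194+0.000000i   from Y*(Ω₁)=-0.005041-0.000000i, Y(Ω₂)=-0.038483+0.000000i
  term(m=+1) = -0.049245+0.098674i   from Y*(Ω₁)=+0.205890-0.260148i, Y(Ω₂)=-0.325335+0.068185i
  term(m=+2) = -0.000645-0.000858i   from Y*(Ω₁)=+0.011906+0.050441i, Y(Ω₂)=-0.018973+0.008318i
  term(m=+3) = +0.128909-0.023735i   from Y*(Ω₁)=+0.322389+0.150867i, Y(Ω₂)=+0.299758-0.213899i
  term(m=+4) = -0.031779+0.110175i   from Y*(Ω₁)=-0.308080+0.154024i, Y(Ω₂)=+0.225563-0.244848i
Accumulated sum +0.094672+0.000000i; after 4π/(2l+1) scaling, +0.132187+0.000000i ⇒ P_4 = 0.132187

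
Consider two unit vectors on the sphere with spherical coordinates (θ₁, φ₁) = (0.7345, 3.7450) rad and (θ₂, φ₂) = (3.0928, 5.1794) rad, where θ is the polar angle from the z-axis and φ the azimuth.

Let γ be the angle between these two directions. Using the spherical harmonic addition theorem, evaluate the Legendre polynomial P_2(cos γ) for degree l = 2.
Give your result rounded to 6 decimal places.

Addition theorem: P_2(cos γ) = (4π/5) Σ_m Y*_{lm}(Ω₁) Y_{lm}(Ω₂), m = −2…2:
  [-2]  conj(Y_{2,-2})(Ω₁) = +0.061769+0.162143i ; Y_{2,-2}(Ω₂) = -0.000546+0.000739i ; Δ = -0.000154-0.000043i
  [-1]  conj(Y_{2,-1})(Ω₁) = -0.316414-0.218057i ; Y_{2,-1}(Ω₂) = -0.016944-0.033605i ; Δ = -0.001966+0.014328i
  [+0]  conj(Y_{2,0})(Ω₁) = +0.205771-0.000000i ; Y_{2,0}(Ω₂) = +0.628532+0.000000i ; Δ = +0.129334+0.000000i
  [+1]  conj(Y_{2,1})(Ω₁) = +0.316414-0.218057i ; Y_{2,1}(Ω₂) = +0.016944-0.033605i ; Δ = -0.001966-0.014328i
  [+2]  conj(Y_{2,2})(Ω₁) = +0.061769-0.162143i ; Y_{2,2}(Ω₂) = -0.000546-0.000739i ; Δ = -0.000154+0.000043i
Σ over m = +0.125094-0.000000i; ×(4π/5) → +0.314395-0.000000i. Real part: 0.314395

0.314395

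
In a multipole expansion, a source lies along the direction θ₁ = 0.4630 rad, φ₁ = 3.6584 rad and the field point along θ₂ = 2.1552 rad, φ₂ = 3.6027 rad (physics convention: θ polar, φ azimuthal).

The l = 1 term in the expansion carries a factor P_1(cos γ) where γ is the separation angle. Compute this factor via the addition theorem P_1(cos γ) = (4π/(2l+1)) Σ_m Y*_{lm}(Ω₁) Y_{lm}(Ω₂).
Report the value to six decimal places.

Term-by-term m-sum for l=1 (normalisation 4π/3 = 4.188790):
  term(m=-1) = (0.044396, 0.002475)   from Y*(Ω₁)=(-0.134157, -0.076245), Y(Ω₂)=(-0.258061, 0.128212)
  term(m=+0) = (-0.117842, 0.000000)   from Y*(Ω₁)=(0.437161, -0.000000), Y(Ω₂)=(-0.269563, 0.000000)
  term(m=+1) = (0.044396, -0.002475)   from Y*(Ω₁)=(0.134157, -0.076245), Y(Ω₂)=(0.258061, 0.128212)
Σ over m = (-0.029050, 0.000000); ×(4π/3) → (-0.121683, 0.000000). Real part: -0.121683

-0.121683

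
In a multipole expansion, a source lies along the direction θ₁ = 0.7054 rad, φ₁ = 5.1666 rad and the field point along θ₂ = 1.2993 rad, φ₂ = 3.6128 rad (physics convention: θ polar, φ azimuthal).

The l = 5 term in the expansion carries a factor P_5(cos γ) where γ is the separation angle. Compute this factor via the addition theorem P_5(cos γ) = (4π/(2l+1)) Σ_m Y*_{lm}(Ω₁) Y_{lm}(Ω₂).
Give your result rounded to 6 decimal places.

0.319625

Expand P_5 via completeness: Σ_{m} conj(Y_{5,m}) at Ω₁ times Y_{5,m} at Ω₂ —
  m=-5: Y*=+0.040656+0.034262i  Y=+0.272286+0.272372i  product +0.001738+0.020403i
  m=-4: Y*=-0.048091+0.191493i  Y=-0.104724-0.322445i  product +0.066782-0.004547i
  m=-3: Y*=-0.388980+0.082162i  Y=+0.017078-0.107762i  product +0.002211+0.043320i
  m=-2: Y*=-0.246489-0.316045i  Y=-0.194457+0.267612i  product +0.132509-0.004506i
  m=-1: Y*=-0.005389+0.011037i  Y=-0.027981+0.014256i  product -0.000007-0.000386i
  m=+0: Y*=-0.392477-0.000000i  Y=+0.322777+0.000000i  product -0.126682-0.000000i
  m=+1: Y*=+0.005389+0.011037i  Y=+0.027981+0.014256i  product -0.000007+0.000386i
  m=+2: Y*=-0.246489+0.316045i  Y=-0.194457-0.267612i  product +0.132509+0.004506i
  m=+3: Y*=+0.388980+0.082162i  Y=-0.017078-0.107762i  product +0.002211-0.043320i
  m=+4: Y*=-0.048091-0.191493i  Y=-0.104724+0.322445i  product +0.066782+0.004547i
  m=+5: Y*=-0.040656+0.034262i  Y=-0.272286+0.272372i  product +0.001738-0.020403i
Accumulated sum +0.279784-0.000000i; after 4π/(2l+1) scaling, +0.319625-0.000000i ⇒ P_5 = 0.319625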